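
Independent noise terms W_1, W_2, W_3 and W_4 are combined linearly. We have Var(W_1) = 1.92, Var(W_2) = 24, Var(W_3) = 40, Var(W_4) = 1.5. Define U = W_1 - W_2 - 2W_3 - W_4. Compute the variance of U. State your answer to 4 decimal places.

By independence, Var(U) = (1)²Var(W_1) + (-1)²Var(W_2) + (-2)²Var(W_3) + (-1)²Var(W_4)
= (1)²·1.92 + (-1)²·24 + (-2)²·40 + (-1)²·1.5 = 187.42

187.4200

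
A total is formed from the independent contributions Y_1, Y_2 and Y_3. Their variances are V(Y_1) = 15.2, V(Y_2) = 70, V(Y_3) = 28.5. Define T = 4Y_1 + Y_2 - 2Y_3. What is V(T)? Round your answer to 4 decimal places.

427.2000

By independence, V(T) = (4)²V(Y_1) + (1)²V(Y_2) + (-2)²V(Y_3)
= (4)²·15.2 + (1)²·70 + (-2)²·28.5 = 427.2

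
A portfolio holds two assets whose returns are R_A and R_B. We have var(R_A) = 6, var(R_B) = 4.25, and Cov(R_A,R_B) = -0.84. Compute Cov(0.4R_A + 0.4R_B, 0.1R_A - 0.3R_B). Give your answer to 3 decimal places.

Cov(0.4R_A + 0.4R_B, 0.1R_A - 0.3R_B) = (0.4)(0.1)var(R_A) + (0.4)(-0.3)var(R_B) + [(0.4)(-0.3) + (0.4)(0.1)]Cov(R_A,R_B)
= 0.04·6 + -0.12·4.25 + -0.08·-0.84 = -0.2028

-0.203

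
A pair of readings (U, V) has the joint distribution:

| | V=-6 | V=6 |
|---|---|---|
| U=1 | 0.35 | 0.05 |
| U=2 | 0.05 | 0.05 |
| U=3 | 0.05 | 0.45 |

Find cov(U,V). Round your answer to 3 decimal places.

E[U] = 2.1,  E[V] = 0.6
E[UV] = 5.4
cov(U,V) = E[UV] − E[U]E[V] = 5.4 − (2.1)(0.6) = 4.14

4.140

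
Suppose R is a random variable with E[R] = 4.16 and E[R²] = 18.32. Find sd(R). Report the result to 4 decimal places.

Var(R) = 18.32 − (4.16)² = 1.0144
sd(R) = √1.0144 ≈ 1.0072

1.0072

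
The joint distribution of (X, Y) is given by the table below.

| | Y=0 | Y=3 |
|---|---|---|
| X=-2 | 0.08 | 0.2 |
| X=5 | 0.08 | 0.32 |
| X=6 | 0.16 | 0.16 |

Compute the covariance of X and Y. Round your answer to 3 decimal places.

-0.374

E[X] = 3.36,  E[Y] = 2.04
E[XY] = 6.48
Cov(X,Y) = E[XY] − E[X]E[Y] = 6.48 − (3.36)(2.04) = -0.3744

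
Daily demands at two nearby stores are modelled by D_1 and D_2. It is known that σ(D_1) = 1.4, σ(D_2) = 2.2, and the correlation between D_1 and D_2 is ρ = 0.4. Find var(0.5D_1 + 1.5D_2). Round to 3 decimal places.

var(D_1) = (1.4)² = 1.96;  var(D_2) = (2.2)² = 4.84
Cov(D_1,D_2) = ρ·σ(D_1)·σ(D_2) = 0.4·1.4·2.2 = 1.232
var(0.5D_1 + 1.5D_2) = (0.5)²·var(D_1) + (1.5)²·var(D_2) + 2·(0.5)·(1.5)·Cov(D_1,D_2)
= 0.25·1.96 + 2.25·4.84 + 1.5·1.232 = 13.228

13.228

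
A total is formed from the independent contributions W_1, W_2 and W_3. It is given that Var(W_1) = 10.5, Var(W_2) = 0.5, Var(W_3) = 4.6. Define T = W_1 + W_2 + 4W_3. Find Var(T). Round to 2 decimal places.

84.60

By independence, Var(T) = (1)²Var(W_1) + (1)²Var(W_2) + (4)²Var(W_3)
= (1)²·10.5 + (1)²·0.5 + (4)²·4.6 = 84.6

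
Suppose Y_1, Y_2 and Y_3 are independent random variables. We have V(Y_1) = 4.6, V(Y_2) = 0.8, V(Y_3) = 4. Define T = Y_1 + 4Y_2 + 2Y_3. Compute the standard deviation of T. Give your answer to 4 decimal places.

5.7793

By independence, V(T) = (1)²V(Y_1) + (4)²V(Y_2) + (2)²V(Y_3)
= (1)²·4.6 + (4)²·0.8 + (2)²·4 = 33.4
σ(T) = √33.4 ≈ 5.7793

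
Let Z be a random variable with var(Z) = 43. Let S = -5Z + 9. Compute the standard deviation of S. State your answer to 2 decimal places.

var(-5Z + 9) = (-5)²·43 = 1075
SD(S) = √1075 ≈ 32.79

32.79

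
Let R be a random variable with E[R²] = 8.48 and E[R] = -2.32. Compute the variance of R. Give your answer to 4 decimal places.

3.0976

Var(R) = 8.48 − (-2.32)² = 3.0976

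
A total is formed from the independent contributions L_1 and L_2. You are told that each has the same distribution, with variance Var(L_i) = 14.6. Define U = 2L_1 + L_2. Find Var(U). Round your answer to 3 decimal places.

By independence, Var(U) = (2)²Var(L_1) + (1)²Var(L_2)
= (2)²·14.6 + (1)²·14.6 = 73

73.000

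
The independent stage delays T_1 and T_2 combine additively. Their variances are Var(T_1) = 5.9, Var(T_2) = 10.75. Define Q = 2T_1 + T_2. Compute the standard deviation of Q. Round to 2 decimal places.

By independence, Var(Q) = (2)²Var(T_1) + (1)²Var(T_2)
= (2)²·5.9 + (1)²·10.75 = 34.35
σ(Q) = √34.35 ≈ 5.86

5.86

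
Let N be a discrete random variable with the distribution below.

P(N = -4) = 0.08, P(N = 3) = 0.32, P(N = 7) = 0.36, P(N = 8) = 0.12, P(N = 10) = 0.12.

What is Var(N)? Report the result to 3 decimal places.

E[N] = (-4)(0.08) + (3)(0.32) + (7)(0.36) + (8)(0.12) + (10)(0.12) = 5.32
E[N²] = (-4)²(0.08) + (3)²(0.32) + (7)²(0.36) + (8)²(0.12) + (10)²(0.12) = 41.48
Var(N) = E[N²] − (E[N])² = 41.48 − (5.32)² = 13.1776

13.178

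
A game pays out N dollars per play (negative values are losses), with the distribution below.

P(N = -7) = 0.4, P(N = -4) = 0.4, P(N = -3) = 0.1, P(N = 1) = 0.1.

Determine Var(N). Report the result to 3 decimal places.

5.840

E[N] = (-7)(0.4) + (-4)(0.4) + (-3)(0.1) + (1)(0.1) = -4.6
E[N²] = (-7)²(0.4) + (-4)²(0.4) + (-3)²(0.1) + (1)²(0.1) = 27
Var(N) = E[N²] − (E[N])² = 27 − (-4.6)² = 5.84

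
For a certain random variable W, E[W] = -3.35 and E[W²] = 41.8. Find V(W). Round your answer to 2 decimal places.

30.58

V(W) = 41.8 − (-3.35)² = 30.5775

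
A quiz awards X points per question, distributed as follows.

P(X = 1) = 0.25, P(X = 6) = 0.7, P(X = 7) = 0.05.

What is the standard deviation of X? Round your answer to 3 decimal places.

E[X] = (1)(0.25) + (6)(0.7) + (7)(0.05) = 4.8
E[X²] = (1)²(0.25) + (6)²(0.7) + (7)²(0.05) = 27.9
Var(X) = E[X²] − (E[X])² = 27.9 − (4.8)² = 4.86
sd(X) = √4.86 ≈ 2.205

2.205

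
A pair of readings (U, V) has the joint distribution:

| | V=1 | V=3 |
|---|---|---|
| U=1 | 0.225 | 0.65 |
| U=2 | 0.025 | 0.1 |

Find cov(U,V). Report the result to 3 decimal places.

0.013

E[U] = 1.125,  E[V] = 2.5
E[UV] = 2.825
cov(U,V) = E[UV] − E[U]E[V] = 2.825 − (1.125)(2.5) = 0.0125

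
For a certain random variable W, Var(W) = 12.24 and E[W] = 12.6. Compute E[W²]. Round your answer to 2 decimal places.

E[W²] = Var(W) + (E[W])² = 12.24 + (12.6)² = 171

171.00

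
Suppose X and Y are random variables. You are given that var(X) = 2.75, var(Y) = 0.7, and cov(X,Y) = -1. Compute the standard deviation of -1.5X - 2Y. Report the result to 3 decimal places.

1.728

var(-1.5X - 2Y) = (-1.5)²·var(X) + (-2)²·var(Y) + 2·(-1.5)·(-2)·cov(X,Y)
= 2.25·2.75 + 4·0.7 + 6·-1 = 2.9875
σ(-1.5X - 2Y) = √2.9875 ≈ 1.728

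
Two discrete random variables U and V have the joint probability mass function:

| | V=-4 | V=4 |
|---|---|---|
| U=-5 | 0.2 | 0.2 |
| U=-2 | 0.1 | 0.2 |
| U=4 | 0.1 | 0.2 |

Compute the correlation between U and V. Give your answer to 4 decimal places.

E[U] = -1.4,  E[V] = 0.8
E[UV] = 0.8
Cov(U,V) = E[UV] − E[U]E[V] = 0.8 − (-1.4)(0.8) = 1.92
Var(U) = 14.04,  Var(V) = 15.36
ρ = 1.92 / √(14.04·15.36) ≈ 0.1307

0.1307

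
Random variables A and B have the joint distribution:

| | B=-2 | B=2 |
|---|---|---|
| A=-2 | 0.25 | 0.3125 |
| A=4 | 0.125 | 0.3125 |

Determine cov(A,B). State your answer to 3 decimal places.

0.938

E[A] = 0.625,  E[B] = 0.5
E[AB] = 1.25
cov(A,B) = E[AB] − E[A]E[B] = 1.25 − (0.625)(0.5) = 0.9375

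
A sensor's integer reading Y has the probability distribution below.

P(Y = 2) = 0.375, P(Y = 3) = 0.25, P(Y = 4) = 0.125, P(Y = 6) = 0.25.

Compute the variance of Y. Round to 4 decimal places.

2.5000

E[Y] = (2)(0.375) + (3)(0.25) + (4)(0.125) + (6)(0.25) = 3.5
E[Y²] = (2)²(0.375) + (3)²(0.25) + (4)²(0.125) + (6)²(0.25) = 14.75
Var(Y) = E[Y²] − (E[Y])² = 14.75 − (3.5)² = 2.5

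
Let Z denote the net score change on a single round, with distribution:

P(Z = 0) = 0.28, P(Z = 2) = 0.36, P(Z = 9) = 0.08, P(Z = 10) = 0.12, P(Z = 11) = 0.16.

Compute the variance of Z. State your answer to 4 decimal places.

19.9200

E[Z] = (0)(0.28) + (2)(0.36) + (9)(0.08) + (10)(0.12) + (11)(0.16) = 4.4
E[Z²] = (0)²(0.28) + (2)²(0.36) + (9)²(0.08) + (10)²(0.12) + (11)²(0.16) = 39.28
var(Z) = E[Z²] − (E[Z])² = 39.28 − (4.4)² = 19.92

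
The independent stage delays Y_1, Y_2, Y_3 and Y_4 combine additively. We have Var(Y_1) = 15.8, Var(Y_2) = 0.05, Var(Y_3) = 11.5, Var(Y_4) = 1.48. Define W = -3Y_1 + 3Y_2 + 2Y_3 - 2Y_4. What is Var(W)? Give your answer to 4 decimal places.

By independence, Var(W) = (-3)²Var(Y_1) + (3)²Var(Y_2) + (2)²Var(Y_3) + (-2)²Var(Y_4)
= (-3)²·15.8 + (3)²·0.05 + (2)²·11.5 + (-2)²·1.48 = 194.57

194.5700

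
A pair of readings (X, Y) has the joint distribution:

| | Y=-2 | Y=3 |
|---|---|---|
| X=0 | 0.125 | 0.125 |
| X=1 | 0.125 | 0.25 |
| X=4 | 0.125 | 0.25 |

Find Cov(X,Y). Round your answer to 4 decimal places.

E[X] = 1.875,  E[Y] = 1.125
E[XY] = 2.5
Cov(X,Y) = E[XY] − E[X]E[Y] = 2.5 − (1.875)(1.125) = 0.390625

0.3906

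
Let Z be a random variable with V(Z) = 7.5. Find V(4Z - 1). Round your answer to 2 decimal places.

120.00

V(4Z - 1) = (4)²·V(Z) = 16·7.5 = 120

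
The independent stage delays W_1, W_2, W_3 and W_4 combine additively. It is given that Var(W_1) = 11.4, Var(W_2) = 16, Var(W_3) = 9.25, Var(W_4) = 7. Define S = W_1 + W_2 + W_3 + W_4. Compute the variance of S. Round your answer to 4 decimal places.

43.6500

By independence, Var(S) = (1)²Var(W_1) + (1)²Var(W_2) + (1)²Var(W_3) + (1)²Var(W_4)
= (1)²·11.4 + (1)²·16 + (1)²·9.25 + (1)²·7 = 43.65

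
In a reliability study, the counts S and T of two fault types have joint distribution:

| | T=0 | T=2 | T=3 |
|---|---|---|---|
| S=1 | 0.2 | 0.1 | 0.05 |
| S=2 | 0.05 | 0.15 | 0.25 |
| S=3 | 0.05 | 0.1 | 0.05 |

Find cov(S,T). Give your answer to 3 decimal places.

0.263

E[S] = 1.85,  E[T] = 1.75
E[ST] = 3.5
cov(S,T) = E[ST] − E[S]E[T] = 3.5 − (1.85)(1.75) = 0.2625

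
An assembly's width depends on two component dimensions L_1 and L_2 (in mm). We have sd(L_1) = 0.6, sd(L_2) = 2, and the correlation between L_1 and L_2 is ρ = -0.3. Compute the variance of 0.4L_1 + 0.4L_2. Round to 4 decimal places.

0.5824

var(L_1) = (0.6)² = 0.36;  var(L_2) = (2)² = 4
Cov(L_1,L_2) = ρ·sd(L_1)·sd(L_2) = -0.3·0.6·2 = -0.36
var(0.4L_1 + 0.4L_2) = (0.4)²·var(L_1) + (0.4)²·var(L_2) + 2·(0.4)·(0.4)·Cov(L_1,L_2)
= 0.16·0.36 + 0.16·4 + 0.32·-0.36 = 0.5824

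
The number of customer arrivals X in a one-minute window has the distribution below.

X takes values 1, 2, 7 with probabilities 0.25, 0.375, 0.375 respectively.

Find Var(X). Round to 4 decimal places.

E[X] = (1)(0.25) + (2)(0.375) + (7)(0.375) = 3.625
E[X²] = (1)²(0.25) + (2)²(0.375) + (7)²(0.375) = 20.125
Var(X) = E[X²] − (E[X])² = 20.125 − (3.625)² = 6.984375

6.9844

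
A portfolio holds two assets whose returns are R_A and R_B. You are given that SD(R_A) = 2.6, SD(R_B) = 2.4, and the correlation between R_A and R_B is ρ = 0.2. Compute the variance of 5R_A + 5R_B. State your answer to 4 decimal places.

375.4000

V(R_A) = (2.6)² = 6.76;  V(R_B) = (2.4)² = 5.76
cov(R_A,R_B) = ρ·SD(R_A)·SD(R_B) = 0.2·2.6·2.4 = 1.248
V(5R_A + 5R_B) = (5)²·V(R_A) + (5)²·V(R_B) + 2·(5)·(5)·cov(R_A,R_B)
= 25·6.76 + 25·5.76 + 50·1.248 = 375.4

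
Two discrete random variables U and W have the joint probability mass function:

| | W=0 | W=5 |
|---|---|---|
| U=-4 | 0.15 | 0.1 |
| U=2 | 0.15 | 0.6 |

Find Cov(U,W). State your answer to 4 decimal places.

2.2500

E[U] = 0.5,  E[W] = 3.5
E[UW] = 4
Cov(U,W) = E[UW] − E[U]E[W] = 4 − (0.5)(3.5) = 2.25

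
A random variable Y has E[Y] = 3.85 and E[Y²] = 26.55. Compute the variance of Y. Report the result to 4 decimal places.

Var(Y) = 26.55 − (3.85)² = 11.7275

11.7275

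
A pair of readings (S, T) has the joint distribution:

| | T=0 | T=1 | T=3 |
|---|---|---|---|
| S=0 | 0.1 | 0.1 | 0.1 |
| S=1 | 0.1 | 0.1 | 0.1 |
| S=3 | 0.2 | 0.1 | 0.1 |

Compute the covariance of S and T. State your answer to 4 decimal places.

-0.2000

E[S] = 1.5,  E[T] = 1.2
E[ST] = 1.6
Cov(S,T) = E[ST] − E[S]E[T] = 1.6 − (1.5)(1.2) = -0.2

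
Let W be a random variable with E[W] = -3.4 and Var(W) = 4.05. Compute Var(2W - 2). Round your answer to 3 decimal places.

Var(2W - 2) = (2)²·Var(W) = 4·4.05 = 16.2

16.200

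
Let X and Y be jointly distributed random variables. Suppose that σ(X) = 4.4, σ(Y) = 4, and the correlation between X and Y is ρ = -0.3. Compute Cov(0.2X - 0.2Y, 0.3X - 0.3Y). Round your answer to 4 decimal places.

2.7552

var(X) = (4.4)² = 19.36;  var(Y) = (4)² = 16
Cov(X,Y) = ρ·σ(X)·σ(Y) = -0.3·4.4·4 = -5.28
Cov(0.2X - 0.2Y, 0.3X - 0.3Y) = (0.2)(0.3)var(X) + (-0.2)(-0.3)var(Y) + [(0.2)(-0.3) + (-0.2)(0.3)]Cov(X,Y)
= 0.06·19.36 + 0.06·16 + -0.12·-5.28 = 2.7552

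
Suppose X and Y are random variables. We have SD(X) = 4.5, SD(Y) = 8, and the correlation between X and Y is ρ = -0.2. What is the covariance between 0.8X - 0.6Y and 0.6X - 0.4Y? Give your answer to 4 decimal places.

V(X) = (4.5)² = 20.25;  V(Y) = (8)² = 64
Cov(X,Y) = ρ·SD(X)·SD(Y) = -0.2·4.5·8 = -7.2
Cov(0.8X - 0.6Y, 0.6X - 0.4Y) = (0.8)(0.6)V(X) + (-0.6)(-0.4)V(Y) + [(0.8)(-0.4) + (-0.6)(0.6)]Cov(X,Y)
= 0.48·20.25 + 0.24·64 + -0.68·-7.2 = 29.976

29.9760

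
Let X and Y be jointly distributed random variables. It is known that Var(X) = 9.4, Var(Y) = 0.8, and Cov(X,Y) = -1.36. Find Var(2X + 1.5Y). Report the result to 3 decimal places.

31.240

Var(2X + 1.5Y) = (2)²·Var(X) + (1.5)²·Var(Y) + 2·(2)·(1.5)·Cov(X,Y)
= 4·9.4 + 2.25·0.8 + 6·-1.36 = 31.24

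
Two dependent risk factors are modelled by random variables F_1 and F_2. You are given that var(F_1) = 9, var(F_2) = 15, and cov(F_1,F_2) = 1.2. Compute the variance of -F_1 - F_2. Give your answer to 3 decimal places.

var(-F_1 - F_2) = (-1)²·var(F_1) + (-1)²·var(F_2) + 2·(-1)·(-1)·cov(F_1,F_2)
= 1·9 + 1·15 + 2·1.2 = 26.4

26.400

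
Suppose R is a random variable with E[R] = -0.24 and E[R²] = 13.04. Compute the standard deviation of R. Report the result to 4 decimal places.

3.6031

Var(R) = 13.04 − (-0.24)² = 12.9824
sd(R) = √12.9824 ≈ 3.6031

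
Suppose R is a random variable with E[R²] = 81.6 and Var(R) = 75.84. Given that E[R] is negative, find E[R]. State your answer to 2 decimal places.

-2.40

(E[R])² = E[R²] − Var(R) = 81.6 − 75.84 = 5.76
E[R] = −√5.76 = -2.4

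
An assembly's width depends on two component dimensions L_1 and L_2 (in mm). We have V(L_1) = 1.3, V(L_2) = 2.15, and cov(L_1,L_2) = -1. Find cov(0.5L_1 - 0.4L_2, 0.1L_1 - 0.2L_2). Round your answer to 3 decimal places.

0.377

cov(0.5L_1 - 0.4L_2, 0.1L_1 - 0.2L_2) = (0.5)(0.1)V(L_1) + (-0.4)(-0.2)V(L_2) + [(0.5)(-0.2) + (-0.4)(0.1)]cov(L_1,L_2)
= 0.05·1.3 + 0.08·2.15 + -0.14·-1 = 0.377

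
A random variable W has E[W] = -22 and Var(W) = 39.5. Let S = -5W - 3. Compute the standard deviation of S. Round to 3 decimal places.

Var(-5W - 3) = (-5)²·39.5 = 987.5
SD(S) = √987.5 ≈ 31.425

31.425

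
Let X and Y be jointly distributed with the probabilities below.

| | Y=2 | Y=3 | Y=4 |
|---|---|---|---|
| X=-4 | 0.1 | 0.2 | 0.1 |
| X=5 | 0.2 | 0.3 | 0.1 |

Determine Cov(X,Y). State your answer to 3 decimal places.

-0.360

E[X] = 1.4,  E[Y] = 2.9
E[XY] = 3.7
Cov(X,Y) = E[XY] − E[X]E[Y] = 3.7 − (1.4)(2.9) = -0.36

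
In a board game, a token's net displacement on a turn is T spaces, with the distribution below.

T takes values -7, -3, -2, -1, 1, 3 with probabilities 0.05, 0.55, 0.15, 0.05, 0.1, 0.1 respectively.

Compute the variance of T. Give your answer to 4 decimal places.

E[T] = (-7)(0.05) + (-3)(0.55) + (-2)(0.15) + (-1)(0.05) + (1)(0.1) + (3)(0.1) = -1.95
E[T²] = (-7)²(0.05) + (-3)²(0.55) + (-2)²(0.15) + (-1)²(0.05) + (1)²(0.1) + (3)²(0.1) = 9.05
V(T) = E[T²] − (E[T])² = 9.05 − (-1.95)² = 5.2475

5.2475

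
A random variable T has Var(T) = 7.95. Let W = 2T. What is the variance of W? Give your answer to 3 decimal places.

31.800

Var(2T) = (2)²·Var(T) = 4·7.95 = 31.8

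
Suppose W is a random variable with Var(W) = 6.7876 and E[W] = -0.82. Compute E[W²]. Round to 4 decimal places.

E[W²] = Var(W) + (E[W])² = 6.7876 + (-0.82)² = 7.46

7.4600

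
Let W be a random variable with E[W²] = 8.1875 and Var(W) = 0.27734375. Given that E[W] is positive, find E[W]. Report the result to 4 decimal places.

(E[W])² = E[W²] − Var(W) = 8.1875 − 0.27734375 = 7.91015625
E[W] = √7.91015625 = 2.8125

2.8125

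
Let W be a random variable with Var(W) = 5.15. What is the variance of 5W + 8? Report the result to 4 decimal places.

Var(5W + 8) = (5)²·Var(W) = 25·5.15 = 128.75

128.7500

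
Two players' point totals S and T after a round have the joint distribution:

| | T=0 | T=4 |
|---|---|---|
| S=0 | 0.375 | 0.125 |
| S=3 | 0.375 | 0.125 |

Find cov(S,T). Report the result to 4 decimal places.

0.0000

E[S] = 1.5,  E[T] = 1
E[ST] = 1.5
cov(S,T) = E[ST] − E[S]E[T] = 1.5 − (1.5)(1) = 0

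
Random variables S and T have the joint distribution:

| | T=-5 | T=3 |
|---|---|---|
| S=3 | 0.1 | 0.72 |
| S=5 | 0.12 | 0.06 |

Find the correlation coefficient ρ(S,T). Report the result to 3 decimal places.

-0.505

E[S] = 3.36,  E[T] = 1.24
E[ST] = 2.88
cov(S,T) = E[ST] − E[S]E[T] = 2.88 − (3.36)(1.24) = -1.2864
V(S) = 0.5904,  V(T) = 10.9824
ρ = -1.2864 / √(0.5904·10.9824) ≈ -0.505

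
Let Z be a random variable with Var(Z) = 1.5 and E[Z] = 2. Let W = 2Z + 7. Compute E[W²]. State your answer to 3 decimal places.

E[2Z + 7] = 2·2 + 7 = 11
Var(2Z + 7) = (2)²·1.5 = 6
E[W²] = Var(W) + (E[W])² = 6 + (11)² = 127

127.000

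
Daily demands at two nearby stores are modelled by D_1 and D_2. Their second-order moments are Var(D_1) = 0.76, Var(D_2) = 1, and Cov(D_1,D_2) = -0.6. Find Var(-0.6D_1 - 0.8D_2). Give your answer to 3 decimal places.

Var(-0.6D_1 - 0.8D_2) = (-0.6)²·Var(D_1) + (-0.8)²·Var(D_2) + 2·(-0.6)·(-0.8)·Cov(D_1,D_2)
= 0.36·0.76 + 0.64·1 + 0.96·-0.6 = 0.3376

0.338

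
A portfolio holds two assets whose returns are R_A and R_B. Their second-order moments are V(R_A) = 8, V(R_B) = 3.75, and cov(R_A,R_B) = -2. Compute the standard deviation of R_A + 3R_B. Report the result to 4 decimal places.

V(R_A + 3R_B) = (1)²·V(R_A) + (3)²·V(R_B) + 2·(1)·(3)·cov(R_A,R_B)
= 1·8 + 9·3.75 + 6·-2 = 29.75
SD(R_A + 3R_B) = √29.75 ≈ 5.4544

5.4544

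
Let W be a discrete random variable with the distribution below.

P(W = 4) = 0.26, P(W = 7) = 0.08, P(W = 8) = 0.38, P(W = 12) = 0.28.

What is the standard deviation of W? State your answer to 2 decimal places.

2.95

E[W] = (4)(0.26) + (7)(0.08) + (8)(0.38) + (12)(0.28) = 8
E[W²] = (4)²(0.26) + (7)²(0.08) + (8)²(0.38) + (12)²(0.28) = 72.72
V(W) = E[W²] − (E[W])² = 72.72 − (8)² = 8.72
SD(W) = √8.72 ≈ 2.95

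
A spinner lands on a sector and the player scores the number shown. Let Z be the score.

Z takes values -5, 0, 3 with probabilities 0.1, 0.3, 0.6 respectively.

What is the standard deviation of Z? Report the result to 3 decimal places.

2.492

E[Z] = (-5)(0.1) + (0)(0.3) + (3)(0.6) = 1.3
E[Z²] = (-5)²(0.1) + (0)²(0.3) + (3)²(0.6) = 7.9
V(Z) = E[Z²] − (E[Z])² = 7.9 − (1.3)² = 6.21
sd(Z) = √6.21 ≈ 2.492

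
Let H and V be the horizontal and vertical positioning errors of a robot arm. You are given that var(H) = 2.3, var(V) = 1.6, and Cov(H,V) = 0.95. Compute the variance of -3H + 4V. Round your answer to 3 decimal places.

var(-3H + 4V) = (-3)²·var(H) + (4)²·var(V) + 2·(-3)·(4)·Cov(H,V)
= 9·2.3 + 16·1.6 + -24·0.95 = 23.5

23.500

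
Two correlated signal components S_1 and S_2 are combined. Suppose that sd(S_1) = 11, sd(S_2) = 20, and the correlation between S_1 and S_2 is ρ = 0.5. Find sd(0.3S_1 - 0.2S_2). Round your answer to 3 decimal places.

3.700

var(S_1) = (11)² = 121;  var(S_2) = (20)² = 400
Cov(S_1,S_2) = ρ·sd(S_1)·sd(S_2) = 0.5·11·20 = 110
var(0.3S_1 - 0.2S_2) = (0.3)²·var(S_1) + (-0.2)²·var(S_2) + 2·(0.3)·(-0.2)·Cov(S_1,S_2)
= 0.09·121 + 0.04·400 + -0.12·110 = 13.69
sd(0.3S_1 - 0.2S_2) = √13.69 ≈ 3.700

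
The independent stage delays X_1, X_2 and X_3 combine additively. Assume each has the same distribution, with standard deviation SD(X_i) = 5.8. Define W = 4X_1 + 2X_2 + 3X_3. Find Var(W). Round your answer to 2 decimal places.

975.56

Var(X_i) = (5.8)² = 33.64
By independence, Var(W) = (4)²Var(X_1) + (2)²Var(X_2) + (3)²Var(X_3)
= (4)²·33.64 + (2)²·33.64 + (3)²·33.64 = 975.56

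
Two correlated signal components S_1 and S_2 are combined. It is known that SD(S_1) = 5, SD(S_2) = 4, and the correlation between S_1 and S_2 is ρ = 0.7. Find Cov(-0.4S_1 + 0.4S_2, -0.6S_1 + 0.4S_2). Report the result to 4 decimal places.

Var(S_1) = (5)² = 25;  Var(S_2) = (4)² = 16
Cov(S_1,S_2) = ρ·SD(S_1)·SD(S_2) = 0.7·5·4 = 14
Cov(-0.4S_1 + 0.4S_2, -0.6S_1 + 0.4S_2) = (-0.4)(-0.6)Var(S_1) + (0.4)(0.4)Var(S_2) + [(-0.4)(0.4) + (0.4)(-0.6)]Cov(S_1,S_2)
= 0.24·25 + 0.16·16 + -0.4·14 = 2.96

2.9600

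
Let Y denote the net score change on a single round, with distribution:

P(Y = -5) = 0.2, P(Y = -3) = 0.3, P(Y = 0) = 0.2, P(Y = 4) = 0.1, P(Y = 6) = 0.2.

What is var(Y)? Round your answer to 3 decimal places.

16.410

E[Y] = (-5)(0.2) + (-3)(0.3) + (0)(0.2) + (4)(0.1) + (6)(0.2) = -0.3
E[Y²] = (-5)²(0.2) + (-3)²(0.3) + (0)²(0.2) + (4)²(0.1) + (6)²(0.2) = 16.5
var(Y) = E[Y²] − (E[Y])² = 16.5 − (-0.3)² = 16.41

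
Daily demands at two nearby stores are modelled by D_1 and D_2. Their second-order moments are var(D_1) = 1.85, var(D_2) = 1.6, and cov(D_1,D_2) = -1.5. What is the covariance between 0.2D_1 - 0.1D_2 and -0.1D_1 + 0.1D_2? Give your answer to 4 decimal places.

cov(0.2D_1 - 0.1D_2, -0.1D_1 + 0.1D_2) = (0.2)(-0.1)var(D_1) + (-0.1)(0.1)var(D_2) + [(0.2)(0.1) + (-0.1)(-0.1)]cov(D_1,D_2)
= -0.02·1.85 + -0.01·1.6 + 0.03·-1.5 = -0.098

-0.0980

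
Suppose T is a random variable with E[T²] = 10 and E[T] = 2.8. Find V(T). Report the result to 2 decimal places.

2.16

V(T) = 10 − (2.8)² = 2.16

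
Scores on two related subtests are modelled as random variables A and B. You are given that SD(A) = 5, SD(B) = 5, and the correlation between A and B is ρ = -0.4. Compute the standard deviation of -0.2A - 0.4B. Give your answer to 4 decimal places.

1.8439

var(A) = (5)² = 25;  var(B) = (5)² = 25
Cov(A,B) = ρ·SD(A)·SD(B) = -0.4·5·5 = -10
var(-0.2A - 0.4B) = (-0.2)²·var(A) + (-0.4)²·var(B) + 2·(-0.2)·(-0.4)·Cov(A,B)
= 0.04·25 + 0.16·25 + 0.16·-10 = 3.4
SD(-0.2A - 0.4B) = √3.4 ≈ 1.8439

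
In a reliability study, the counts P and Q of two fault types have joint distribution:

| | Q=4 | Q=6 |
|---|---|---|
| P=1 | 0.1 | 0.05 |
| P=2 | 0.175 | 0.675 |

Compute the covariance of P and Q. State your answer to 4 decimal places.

E[P] = 1.85,  E[Q] = 5.45
E[PQ] = 10.2
cov(P,Q) = E[PQ] − E[P]E[Q] = 10.2 − (1.85)(5.45) = 0.1175

0.1175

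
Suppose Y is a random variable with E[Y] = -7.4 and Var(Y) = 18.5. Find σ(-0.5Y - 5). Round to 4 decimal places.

Var(-0.5Y - 5) = (-0.5)²·18.5 = 4.625
σ(-0.5Y - 5) = √4.625 ≈ 2.1506

2.1506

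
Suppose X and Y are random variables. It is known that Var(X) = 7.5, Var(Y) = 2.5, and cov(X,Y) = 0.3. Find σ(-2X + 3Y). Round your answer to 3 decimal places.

6.993

Var(-2X + 3Y) = (-2)²·Var(X) + (3)²·Var(Y) + 2·(-2)·(3)·cov(X,Y)
= 4·7.5 + 9·2.5 + -12·0.3 = 48.9
σ(-2X + 3Y) = √48.9 ≈ 6.993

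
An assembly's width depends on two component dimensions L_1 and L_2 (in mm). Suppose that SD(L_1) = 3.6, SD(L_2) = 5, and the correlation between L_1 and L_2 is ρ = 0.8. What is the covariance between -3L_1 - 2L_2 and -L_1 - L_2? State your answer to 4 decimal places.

Var(L_1) = (3.6)² = 12.96;  Var(L_2) = (5)² = 25
cov(L_1,L_2) = ρ·SD(L_1)·SD(L_2) = 0.8·3.6·5 = 14.4
cov(-3L_1 - 2L_2, -L_1 - L_2) = (-3)(-1)Var(L_1) + (-2)(-1)Var(L_2) + [(-3)(-1) + (-2)(-1)]cov(L_1,L_2)
= 3·12.96 + 2·25 + 5·14.4 = 160.88

160.8800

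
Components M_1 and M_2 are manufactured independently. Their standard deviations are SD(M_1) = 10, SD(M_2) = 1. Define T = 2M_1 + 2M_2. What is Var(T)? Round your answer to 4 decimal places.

404.0000

Var(M_1) = 100, Var(M_2) = 1
By independence, Var(T) = (2)²Var(M_1) + (2)²Var(M_2)
= (2)²·100 + (2)²·1 = 404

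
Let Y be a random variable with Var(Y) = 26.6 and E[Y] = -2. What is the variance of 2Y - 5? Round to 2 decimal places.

Var(2Y - 5) = (2)²·Var(Y) = 4·26.6 = 106.4

106.40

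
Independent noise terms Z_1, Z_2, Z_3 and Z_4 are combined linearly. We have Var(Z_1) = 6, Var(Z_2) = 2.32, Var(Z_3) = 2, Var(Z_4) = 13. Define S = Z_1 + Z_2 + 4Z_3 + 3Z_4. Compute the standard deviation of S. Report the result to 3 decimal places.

By independence, Var(S) = (1)²Var(Z_1) + (1)²Var(Z_2) + (4)²Var(Z_3) + (3)²Var(Z_4)
= (1)²·6 + (1)²·2.32 + (4)²·2 + (3)²·13 = 157.32
SD(S) = √157.32 ≈ 12.543

12.543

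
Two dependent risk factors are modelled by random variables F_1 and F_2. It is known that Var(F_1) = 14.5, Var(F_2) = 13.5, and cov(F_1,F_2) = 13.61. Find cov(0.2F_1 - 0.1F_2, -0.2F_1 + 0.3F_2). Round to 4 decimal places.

cov(0.2F_1 - 0.1F_2, -0.2F_1 + 0.3F_2) = (0.2)(-0.2)Var(F_1) + (-0.1)(0.3)Var(F_2) + [(0.2)(0.3) + (-0.1)(-0.2)]cov(F_1,F_2)
= -0.04·14.5 + -0.03·13.5 + 0.08·13.61 = 0.1038

0.1038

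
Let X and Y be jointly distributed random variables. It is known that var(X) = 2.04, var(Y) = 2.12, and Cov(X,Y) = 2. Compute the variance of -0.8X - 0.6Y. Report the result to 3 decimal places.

var(-0.8X - 0.6Y) = (-0.8)²·var(X) + (-0.6)²·var(Y) + 2·(-0.8)·(-0.6)·Cov(X,Y)
= 0.64·2.04 + 0.36·2.12 + 0.96·2 = 3.9888

3.989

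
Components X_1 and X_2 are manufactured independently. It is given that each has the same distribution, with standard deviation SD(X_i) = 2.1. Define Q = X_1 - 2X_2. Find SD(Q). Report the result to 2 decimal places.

Var(X_i) = (2.1)² = 4.41
By independence, Var(Q) = (1)²Var(X_1) + (-2)²Var(X_2)
= (1)²·4.41 + (-2)²·4.41 = 22.05
SD(Q) = √22.05 ≈ 4.70

4.70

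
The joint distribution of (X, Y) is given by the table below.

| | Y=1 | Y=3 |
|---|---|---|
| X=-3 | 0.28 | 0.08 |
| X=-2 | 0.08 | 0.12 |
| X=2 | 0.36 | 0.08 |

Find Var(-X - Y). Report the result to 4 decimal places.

5.6384

E[X] = -0.6,  E[Y] = 1.56,  E[XY] = -1.24
Var(X) = 5.8 − (-0.6)² = 5.44;  Var(Y) = 3.24 − (1.56)² = 0.8064
cov(X,Y) = -1.24 − (-0.6)(1.56) = -0.304
Var(-X - Y) = (-1)²·5.44 + (-1)²·0.8064 + 2·(-1)·(-1)·-0.304 = 5.6384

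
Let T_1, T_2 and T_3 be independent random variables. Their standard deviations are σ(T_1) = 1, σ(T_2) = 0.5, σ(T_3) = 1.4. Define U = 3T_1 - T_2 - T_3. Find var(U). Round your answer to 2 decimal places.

11.21

var(T_1) = 1, var(T_2) = 0.25, var(T_3) = 1.96
By independence, var(U) = (3)²var(T_1) + (-1)²var(T_2) + (-1)²var(T_3)
= (3)²·1 + (-1)²·0.25 + (-1)²·1.96 = 11.21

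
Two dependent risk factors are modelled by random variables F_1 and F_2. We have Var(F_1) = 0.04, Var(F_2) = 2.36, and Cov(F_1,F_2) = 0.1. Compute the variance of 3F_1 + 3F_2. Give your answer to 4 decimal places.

Var(3F_1 + 3F_2) = (3)²·Var(F_1) + (3)²·Var(F_2) + 2·(3)·(3)·Cov(F_1,F_2)
= 9·0.04 + 9·2.36 + 18·0.1 = 23.4

23.4000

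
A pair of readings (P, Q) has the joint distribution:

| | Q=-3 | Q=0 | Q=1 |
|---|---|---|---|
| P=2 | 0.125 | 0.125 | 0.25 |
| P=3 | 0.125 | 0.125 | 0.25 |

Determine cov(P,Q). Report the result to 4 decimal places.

0.0000

E[P] = 2.5,  E[Q] = -0.25
E[PQ] = -0.625
cov(P,Q) = E[PQ] − E[P]E[Q] = -0.625 − (2.5)(-0.25) = 0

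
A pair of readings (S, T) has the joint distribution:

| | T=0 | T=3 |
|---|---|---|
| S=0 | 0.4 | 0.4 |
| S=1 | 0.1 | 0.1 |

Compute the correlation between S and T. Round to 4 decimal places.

0.0000

E[S] = 0.2,  E[T] = 1.5
E[ST] = 0.3
cov(S,T) = E[ST] − E[S]E[T] = 0.3 − (0.2)(1.5) = 0
Var(S) = 0.16,  Var(T) = 2.25
ρ = 0 / √(0.16·2.25) ≈ 0.0000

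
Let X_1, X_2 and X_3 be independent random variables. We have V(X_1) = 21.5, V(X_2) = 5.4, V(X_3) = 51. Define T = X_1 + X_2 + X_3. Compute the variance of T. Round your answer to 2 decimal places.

77.90

By independence, V(T) = (1)²V(X_1) + (1)²V(X_2) + (1)²V(X_3)
= (1)²·21.5 + (1)²·5.4 + (1)²·51 = 77.9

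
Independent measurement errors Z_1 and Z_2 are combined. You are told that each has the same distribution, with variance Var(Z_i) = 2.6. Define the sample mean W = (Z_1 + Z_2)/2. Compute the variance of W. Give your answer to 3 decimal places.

1.300

By independence, Var(W) = (0.5)²Var(Z_1) + (0.5)²Var(Z_2)
= (0.5)²·2.6 + (0.5)²·2.6 = 1.3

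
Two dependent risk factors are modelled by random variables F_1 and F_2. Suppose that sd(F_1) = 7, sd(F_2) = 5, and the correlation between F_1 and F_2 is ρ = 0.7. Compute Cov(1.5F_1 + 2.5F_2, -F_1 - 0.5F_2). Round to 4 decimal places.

var(F_1) = (7)² = 49;  var(F_2) = (5)² = 25
Cov(F_1,F_2) = ρ·sd(F_1)·sd(F_2) = 0.7·7·5 = 24.5
Cov(1.5F_1 + 2.5F_2, -F_1 - 0.5F_2) = (1.5)(-1)var(F_1) + (2.5)(-0.5)var(F_2) + [(1.5)(-0.5) + (2.5)(-1)]Cov(F_1,F_2)
= -1.5·49 + -1.25·25 + -3.25·24.5 = -184.375

-184.3750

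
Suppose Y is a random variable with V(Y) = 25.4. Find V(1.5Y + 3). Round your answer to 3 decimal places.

V(1.5Y + 3) = (1.5)²·V(Y) = 2.25·25.4 = 57.15

57.150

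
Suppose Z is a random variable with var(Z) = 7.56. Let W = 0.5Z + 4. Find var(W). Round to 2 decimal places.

var(0.5Z + 4) = (0.5)²·var(Z) = 0.25·7.56 = 1.89

1.89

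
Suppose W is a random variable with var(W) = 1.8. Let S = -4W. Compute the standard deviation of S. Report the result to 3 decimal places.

5.367

var(-4W) = (-4)²·1.8 = 28.8
sd(S) = √28.8 ≈ 5.367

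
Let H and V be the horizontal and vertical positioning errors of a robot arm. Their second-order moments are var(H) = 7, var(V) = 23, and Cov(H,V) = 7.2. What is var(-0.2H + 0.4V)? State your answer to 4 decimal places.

2.8080

var(-0.2H + 0.4V) = (-0.2)²·var(H) + (0.4)²·var(V) + 2·(-0.2)·(0.4)·Cov(H,V)
= 0.04·7 + 0.16·23 + -0.16·7.2 = 2.808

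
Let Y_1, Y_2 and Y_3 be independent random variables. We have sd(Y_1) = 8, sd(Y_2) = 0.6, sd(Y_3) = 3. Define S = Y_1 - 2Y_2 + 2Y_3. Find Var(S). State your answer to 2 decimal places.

Var(Y_1) = 64, Var(Y_2) = 0.36, Var(Y_3) = 9
By independence, Var(S) = (1)²Var(Y_1) + (-2)²Var(Y_2) + (2)²Var(Y_3)
= (1)²·64 + (-2)²·0.36 + (2)²·9 = 101.44

101.44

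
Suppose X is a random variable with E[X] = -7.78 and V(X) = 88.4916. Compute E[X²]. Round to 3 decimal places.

E[X²] = V(X) + (E[X])² = 88.4916 + (-7.78)² = 149.02

149.020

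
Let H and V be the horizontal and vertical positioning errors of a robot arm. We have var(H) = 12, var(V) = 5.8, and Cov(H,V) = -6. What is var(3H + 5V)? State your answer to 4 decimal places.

73.0000

var(3H + 5V) = (3)²·var(H) + (5)²·var(V) + 2·(3)·(5)·Cov(H,V)
= 9·12 + 25·5.8 + 30·-6 = 73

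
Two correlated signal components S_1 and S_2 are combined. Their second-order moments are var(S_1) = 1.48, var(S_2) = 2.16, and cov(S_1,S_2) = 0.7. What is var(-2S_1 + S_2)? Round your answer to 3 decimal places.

var(-2S_1 + S_2) = (-2)²·var(S_1) + (1)²·var(S_2) + 2·(-2)·(1)·cov(S_1,S_2)
= 4·1.48 + 1·2.16 + -4·0.7 = 5.28

5.280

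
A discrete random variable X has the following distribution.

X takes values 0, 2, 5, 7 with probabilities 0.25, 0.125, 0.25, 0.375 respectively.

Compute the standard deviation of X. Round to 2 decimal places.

E[X] = (0)(0.25) + (2)(0.125) + (5)(0.25) + (7)(0.375) = 4.125
E[X²] = (0)²(0.25) + (2)²(0.125) + (5)²(0.25) + (7)²(0.375) = 25.125
V(X) = E[X²] − (E[X])² = 25.125 − (4.125)² = 8.109375
SD(X) = √8.109375 ≈ 2.85

2.85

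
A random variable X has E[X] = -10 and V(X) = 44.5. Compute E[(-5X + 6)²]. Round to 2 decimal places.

4248.50

E[-5X + 6] = -5·-10 + 6 = 56
V(-5X + 6) = (-5)²·44.5 = 1112.5
E[(-5X + 6)²] = V((-5X + 6)) + (E[(-5X + 6)])² = 1112.5 + (56)² = 4248.5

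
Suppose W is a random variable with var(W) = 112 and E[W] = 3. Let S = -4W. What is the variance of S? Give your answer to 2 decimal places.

1792.00

var(-4W) = (-4)²·var(W) = 16·112 = 1792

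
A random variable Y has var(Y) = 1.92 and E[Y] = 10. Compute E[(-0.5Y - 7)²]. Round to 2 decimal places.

E[-0.5Y - 7] = -0.5·10 − 7 = -12
var(-0.5Y - 7) = (-0.5)²·1.92 = 0.48
E[(-0.5Y - 7)²] = var((-0.5Y - 7)) + (E[(-0.5Y - 7)])² = 0.48 + (-12)² = 144.48

144.48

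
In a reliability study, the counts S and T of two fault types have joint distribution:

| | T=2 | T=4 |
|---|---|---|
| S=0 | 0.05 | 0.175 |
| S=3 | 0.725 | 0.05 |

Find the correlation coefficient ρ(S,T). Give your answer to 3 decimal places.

E[S] = 2.325,  E[T] = 2.45
E[ST] = 4.95
cov(S,T) = E[ST] − E[S]E[T] = 4.95 − (2.325)(2.45) = -0.74625
Var(S) = 1.569375,  Var(T) = 0.6975
ρ = -0.74625 / √(1.569375·0.6975) ≈ -0.713

-0.713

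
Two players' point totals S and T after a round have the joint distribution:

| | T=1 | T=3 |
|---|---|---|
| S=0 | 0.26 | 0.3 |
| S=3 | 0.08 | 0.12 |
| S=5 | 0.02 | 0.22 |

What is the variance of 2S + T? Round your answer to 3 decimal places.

E[S] = 1.8,  E[T] = 2.28,  E[ST] = 4.72
Var(S) = 7.8 − (1.8)² = 4.56;  Var(T) = 6.12 − (2.28)² = 0.9216
Cov(S,T) = 4.72 − (1.8)(2.28) = 0.616
Var(2S + T) = (2)²·4.56 + (1)²·0.9216 + 2·(2)·(1)·0.616 = 21.6256

21.626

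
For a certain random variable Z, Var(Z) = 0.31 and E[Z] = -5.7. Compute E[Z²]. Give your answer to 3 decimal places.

32.800

E[Z²] = Var(Z) + (E[Z])² = 0.31 + (-5.7)² = 32.8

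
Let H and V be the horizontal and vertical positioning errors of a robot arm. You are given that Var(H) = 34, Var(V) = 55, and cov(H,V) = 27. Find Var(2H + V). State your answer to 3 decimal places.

Var(2H + V) = (2)²·Var(H) + (1)²·Var(V) + 2·(2)·(1)·cov(H,V)
= 4·34 + 1·55 + 4·27 = 299

299.000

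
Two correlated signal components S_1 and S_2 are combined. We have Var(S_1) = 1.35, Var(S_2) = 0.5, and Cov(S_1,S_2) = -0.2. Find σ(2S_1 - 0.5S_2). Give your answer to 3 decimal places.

Var(2S_1 - 0.5S_2) = (2)²·Var(S_1) + (-0.5)²·Var(S_2) + 2·(2)·(-0.5)·Cov(S_1,S_2)
= 4·1.35 + 0.25·0.5 + -2·-0.2 = 5.925
σ(2S_1 - 0.5S_2) = √5.925 ≈ 2.434

2.434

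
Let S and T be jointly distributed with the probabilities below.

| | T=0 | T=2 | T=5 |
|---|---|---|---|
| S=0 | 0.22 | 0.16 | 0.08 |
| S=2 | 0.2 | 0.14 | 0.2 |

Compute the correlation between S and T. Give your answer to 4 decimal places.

0.1958

E[S] = 1.08,  E[T] = 2
E[ST] = 2.56
Cov(S,T) = E[ST] − E[S]E[T] = 2.56 − (1.08)(2) = 0.4
V(S) = 0.9936,  V(T) = 4.2
ρ = 0.4 / √(0.9936·4.2) ≈ 0.1958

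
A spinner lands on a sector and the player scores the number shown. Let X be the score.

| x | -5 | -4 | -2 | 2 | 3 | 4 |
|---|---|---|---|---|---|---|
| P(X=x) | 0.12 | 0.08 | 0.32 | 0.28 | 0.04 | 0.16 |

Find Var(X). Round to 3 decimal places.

E[X] = (-5)(0.12) + (-4)(0.08) + (-2)(0.32) + (2)(0.28) + (3)(0.04) + (4)(0.16) = -0.24
E[X²] = (-5)²(0.12) + (-4)²(0.08) + (-2)²(0.32) + (2)²(0.28) + (3)²(0.04) + (4)²(0.16) = 9.6
Var(X) = E[X²] − (E[X])² = 9.6 − (-0.24)² = 9.5424

9.542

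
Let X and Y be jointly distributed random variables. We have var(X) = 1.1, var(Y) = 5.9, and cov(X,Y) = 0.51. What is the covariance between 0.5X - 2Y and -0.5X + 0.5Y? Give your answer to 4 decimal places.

cov(0.5X - 2Y, -0.5X + 0.5Y) = (0.5)(-0.5)var(X) + (-2)(0.5)var(Y) + [(0.5)(0.5) + (-2)(-0.5)]cov(X,Y)
= -0.25·1.1 + -1·5.9 + 1.25·0.51 = -5.5375

-5.5375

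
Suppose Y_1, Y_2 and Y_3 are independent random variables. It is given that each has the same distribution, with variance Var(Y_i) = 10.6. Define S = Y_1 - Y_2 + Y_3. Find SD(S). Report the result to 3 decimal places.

By independence, Var(S) = (1)²Var(Y_1) + (-1)²Var(Y_2) + (1)²Var(Y_3)
= (1)²·10.6 + (-1)²·10.6 + (1)²·10.6 = 31.8
SD(S) = √31.8 ≈ 5.639

5.639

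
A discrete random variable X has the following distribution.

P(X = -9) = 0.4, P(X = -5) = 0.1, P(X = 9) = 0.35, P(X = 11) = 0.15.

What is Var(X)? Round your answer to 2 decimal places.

80.91

E[X] = (-9)(0.4) + (-5)(0.1) + (9)(0.35) + (11)(0.15) = 0.7
E[X²] = (-9)²(0.4) + (-5)²(0.1) + (9)²(0.35) + (11)²(0.15) = 81.4
Var(X) = E[X²] − (E[X])² = 81.4 − (0.7)² = 80.91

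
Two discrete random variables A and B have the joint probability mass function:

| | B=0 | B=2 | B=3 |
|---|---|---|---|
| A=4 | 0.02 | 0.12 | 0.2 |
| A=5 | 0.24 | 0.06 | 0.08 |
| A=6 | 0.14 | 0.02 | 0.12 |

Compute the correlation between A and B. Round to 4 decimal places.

-0.3230

E[A] = 4.94,  E[B] = 1.6
E[AB] = 7.56
Cov(A,B) = E[AB] − E[A]E[B] = 7.56 − (4.94)(1.6) = -0.344
Var(A) = 0.6164,  Var(B) = 1.84
ρ = -0.344 / √(0.6164·1.84) ≈ -0.3230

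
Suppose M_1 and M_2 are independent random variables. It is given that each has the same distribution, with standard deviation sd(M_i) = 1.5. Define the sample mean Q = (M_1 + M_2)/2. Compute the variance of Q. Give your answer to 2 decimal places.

1.13

var(M_i) = (1.5)² = 2.25
By independence, var(Q) = (0.5)²var(M_1) + (0.5)²var(M_2)
= (0.5)²·2.25 + (0.5)²·2.25 = 1.125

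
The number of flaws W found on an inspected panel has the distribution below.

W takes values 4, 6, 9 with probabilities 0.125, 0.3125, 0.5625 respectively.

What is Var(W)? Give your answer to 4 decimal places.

3.4961

E[W] = (4)(0.125) + (6)(0.3125) + (9)(0.5625) = 7.4375
E[W²] = (4)²(0.125) + (6)²(0.3125) + (9)²(0.5625) = 58.8125
Var(W) = E[W²] − (E[W])² = 58.8125 − (7.4375)² = 3.49609375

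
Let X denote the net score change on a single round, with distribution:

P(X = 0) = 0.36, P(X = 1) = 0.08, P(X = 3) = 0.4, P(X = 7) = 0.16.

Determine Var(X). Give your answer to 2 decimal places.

5.76

E[X] = (0)(0.36) + (1)(0.08) + (3)(0.4) + (7)(0.16) = 2.4
E[X²] = (0)²(0.36) + (1)²(0.08) + (3)²(0.4) + (7)²(0.16) = 11.52
Var(X) = E[X²] − (E[X])² = 11.52 − (2.4)² = 5.76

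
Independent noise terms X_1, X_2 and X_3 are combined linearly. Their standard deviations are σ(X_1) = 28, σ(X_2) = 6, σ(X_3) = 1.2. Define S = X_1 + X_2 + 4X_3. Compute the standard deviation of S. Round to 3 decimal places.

V(X_1) = 784, V(X_2) = 36, V(X_3) = 1.44
By independence, V(S) = (1)²V(X_1) + (1)²V(X_2) + (4)²V(X_3)
= (1)²·784 + (1)²·36 + (4)²·1.44 = 843.04
σ(S) = √843.04 ≈ 29.035

29.035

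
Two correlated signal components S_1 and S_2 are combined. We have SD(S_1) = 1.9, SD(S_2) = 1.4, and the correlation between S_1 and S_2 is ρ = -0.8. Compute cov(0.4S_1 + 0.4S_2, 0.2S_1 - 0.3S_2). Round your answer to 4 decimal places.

0.1387

Var(S_1) = (1.9)² = 3.61;  Var(S_2) = (1.4)² = 1.96
cov(S_1,S_2) = ρ·SD(S_1)·SD(S_2) = -0.8·1.9·1.4 = -2.128
cov(0.4S_1 + 0.4S_2, 0.2S_1 - 0.3S_2) = (0.4)(0.2)Var(S_1) + (0.4)(-0.3)Var(S_2) + [(0.4)(-0.3) + (0.4)(0.2)]cov(S_1,S_2)
= 0.08·3.61 + -0.12·1.96 + -0.04·-2.128 = 0.13872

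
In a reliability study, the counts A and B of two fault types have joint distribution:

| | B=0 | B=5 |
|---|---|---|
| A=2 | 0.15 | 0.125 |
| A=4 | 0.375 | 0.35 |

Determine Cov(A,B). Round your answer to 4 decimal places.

E[A] = 3.45,  E[B] = 2.375
E[AB] = 8.25
Cov(A,B) = E[AB] − E[A]E[B] = 8.25 − (3.45)(2.375) = 0.05625

0.0563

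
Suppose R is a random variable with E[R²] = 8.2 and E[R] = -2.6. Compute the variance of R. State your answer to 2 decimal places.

1.44

var(R) = 8.2 − (-2.6)² = 1.44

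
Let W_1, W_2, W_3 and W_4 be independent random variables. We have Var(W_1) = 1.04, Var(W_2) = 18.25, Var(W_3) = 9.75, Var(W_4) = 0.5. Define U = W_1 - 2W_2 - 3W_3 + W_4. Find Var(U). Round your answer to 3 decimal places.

162.290

By independence, Var(U) = (1)²Var(W_1) + (-2)²Var(W_2) + (-3)²Var(W_3) + (1)²Var(W_4)
= (1)²·1.04 + (-2)²·18.25 + (-3)²·9.75 + (1)²·0.5 = 162.29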